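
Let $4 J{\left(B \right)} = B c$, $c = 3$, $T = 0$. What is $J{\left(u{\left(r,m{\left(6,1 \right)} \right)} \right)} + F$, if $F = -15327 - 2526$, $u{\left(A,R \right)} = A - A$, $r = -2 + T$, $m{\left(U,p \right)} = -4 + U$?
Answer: $-17853$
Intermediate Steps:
$r = -2$ ($r = -2 + 0 = -2$)
$u{\left(A,R \right)} = 0$
$J{\left(B \right)} = \frac{3 B}{4}$ ($J{\left(B \right)} = \frac{B 3}{4} = \frac{3 B}{4}$)
$F = -17853$
$J{\left(u{\left(r,m{\left(6,1 \right)} \right)} \right)} + F = \frac{3}{4} \cdot 0 - 17853 = 0 - 17853 = -17853$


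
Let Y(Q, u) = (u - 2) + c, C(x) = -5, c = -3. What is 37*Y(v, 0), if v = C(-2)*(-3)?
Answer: -185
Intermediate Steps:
v = 15 (v = -5*(-3) = 15)
Y(Q, u) = -5 + u (Y(Q, u) = (u - 2) - 3 = (-2 + u) - 3 = -5 + u)
37*Y(v, 0) = 37*(-5 + 0) = 37*(-5) = -185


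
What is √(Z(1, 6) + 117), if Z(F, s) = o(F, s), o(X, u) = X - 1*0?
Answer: √118 ≈ 10.863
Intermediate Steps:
o(X, u) = X (o(X, u) = X + 0 = X)
Z(F, s) = F
√(Z(1, 6) + 117) = √(1 + 117) = √118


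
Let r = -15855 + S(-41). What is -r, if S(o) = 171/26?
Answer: 412059/26 ≈ 15848.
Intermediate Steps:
S(o) = 171/26 (S(o) = 171*(1/26) = 171/26)
r = -412059/26 (r = -15855 + 171/26 = -412059/26 ≈ -15848.)
-r = -1*(-412059/26) = 412059/26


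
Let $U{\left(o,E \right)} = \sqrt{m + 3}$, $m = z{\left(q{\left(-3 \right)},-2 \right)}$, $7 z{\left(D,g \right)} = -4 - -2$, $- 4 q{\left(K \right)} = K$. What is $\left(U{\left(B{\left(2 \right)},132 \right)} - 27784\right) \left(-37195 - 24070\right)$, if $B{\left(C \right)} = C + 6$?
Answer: $1702186760 - \frac{61265 \sqrt{133}}{7} \approx 1.7021 \cdot 10^{9}$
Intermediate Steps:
$q{\left(K \right)} = - \frac{K}{4}$
$B{\left(C \right)} = 6 + C$
$z{\left(D,g \right)} = - \frac{2}{7}$ ($z{\left(D,g \right)} = \frac{-4 - -2}{7} = \frac{-4 + 2}{7} = \frac{1}{7} \left(-2\right) = - \frac{2}{7}$)
$m = - \frac{2}{7} \approx -0.28571$
$U{\left(o,E \right)} = \frac{\sqrt{133}}{7}$ ($U{\left(o,E \right)} = \sqrt{- \frac{2}{7} + 3} = \sqrt{\frac{19}{7}} = \frac{\sqrt{133}}{7}$)
$\left(U{\left(B{\left(2 \right)},132 \right)} - 27784\right) \left(-37195 - 24070\right) = \left(\frac{\sqrt{133}}{7} - 27784\right) \left(-37195 - 24070\right) = \left(-27784 + \frac{\sqrt{133}}{7}\right) \left(-61265\right) = 1702186760 - \frac{61265 \sqrt{133}}{7}$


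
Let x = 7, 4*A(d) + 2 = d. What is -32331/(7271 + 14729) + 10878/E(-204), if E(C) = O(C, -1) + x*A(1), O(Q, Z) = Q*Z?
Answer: 931108221/17798000 ≈ 52.315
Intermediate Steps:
A(d) = -½ + d/4
E(C) = -7/4 - C (E(C) = C*(-1) + 7*(-½ + (¼)*1) = -C + 7*(-½ + ¼) = -C + 7*(-¼) = -C - 7/4 = -7/4 - C)
-32331/(7271 + 14729) + 10878/E(-204) = -32331/(7271 + 14729) + 10878/(-7/4 - 1*(-204)) = -32331/22000 + 10878/(-7/4 + 204) = -32331*1/22000 + 10878/(809/4) = -32331/22000 + 10878*(4/809) = -32331/22000 + 43512/809 = 931108221/17798000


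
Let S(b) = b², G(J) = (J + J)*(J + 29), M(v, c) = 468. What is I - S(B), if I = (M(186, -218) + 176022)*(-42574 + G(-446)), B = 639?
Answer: 58133632779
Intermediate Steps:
G(J) = 2*J*(29 + J) (G(J) = (2*J)*(29 + J) = 2*J*(29 + J))
I = 58134041100 (I = (468 + 176022)*(-42574 + 2*(-446)*(29 - 446)) = 176490*(-42574 + 2*(-446)*(-417)) = 176490*(-42574 + 371964) = 176490*329390 = 58134041100)
I - S(B) = 58134041100 - 1*639² = 58134041100 - 1*408321 = 58134041100 - 408321 = 58133632779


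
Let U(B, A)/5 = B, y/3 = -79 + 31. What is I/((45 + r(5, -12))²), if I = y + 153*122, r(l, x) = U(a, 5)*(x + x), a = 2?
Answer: 2058/4225 ≈ 0.48710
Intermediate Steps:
y = -144 (y = 3*(-79 + 31) = 3*(-48) = -144)
U(B, A) = 5*B
r(l, x) = 20*x (r(l, x) = (5*2)*(x + x) = 10*(2*x) = 20*x)
I = 18522 (I = -144 + 153*122 = -144 + 18666 = 18522)
I/((45 + r(5, -12))²) = 18522/((45 + 20*(-12))²) = 18522/((45 - 240)²) = 18522/((-195)²) = 18522/38025 = 18522*(1/38025) = 2058/4225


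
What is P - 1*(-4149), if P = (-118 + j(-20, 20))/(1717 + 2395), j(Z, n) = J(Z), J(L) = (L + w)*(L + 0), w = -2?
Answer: 8530505/2056 ≈ 4149.1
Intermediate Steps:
J(L) = L*(-2 + L) (J(L) = (L - 2)*(L + 0) = (-2 + L)*L = L*(-2 + L))
j(Z, n) = Z*(-2 + Z)
P = 161/2056 (P = (-118 - 20*(-2 - 20))/(1717 + 2395) = (-118 - 20*(-22))/4112 = (-118 + 440)*(1/4112) = 322*(1/4112) = 161/2056 ≈ 0.078307)
P - 1*(-4149) = 161/2056 - 1*(-4149) = 161/2056 + 4149 = 8530505/2056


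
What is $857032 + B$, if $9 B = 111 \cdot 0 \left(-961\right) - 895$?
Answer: $\frac{7712393}{9} \approx 8.5693 \cdot 10^{5}$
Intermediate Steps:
$B = - \frac{895}{9}$ ($B = \frac{111 \cdot 0 \left(-961\right) - 895}{9} = \frac{0 \left(-961\right) - 895}{9} = \frac{0 - 895}{9} = \frac{1}{9} \left(-895\right) = - \frac{895}{9} \approx -99.444$)
$857032 + B = 857032 - \frac{895}{9} = \frac{7712393}{9}$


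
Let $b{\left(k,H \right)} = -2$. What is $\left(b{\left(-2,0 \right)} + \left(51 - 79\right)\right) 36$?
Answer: $-1080$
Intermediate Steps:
$\left(b{\left(-2,0 \right)} + \left(51 - 79\right)\right) 36 = \left(-2 + \left(51 - 79\right)\right) 36 = \left(-2 - 28\right) 36 = \left(-30\right) 36 = -1080$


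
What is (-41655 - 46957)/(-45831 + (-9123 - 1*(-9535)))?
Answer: 88612/45419 ≈ 1.9510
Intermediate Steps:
(-41655 - 46957)/(-45831 + (-9123 - 1*(-9535))) = -88612/(-45831 + (-9123 + 9535)) = -88612/(-45831 + 412) = -88612/(-45419) = -88612*(-1/45419) = 88612/45419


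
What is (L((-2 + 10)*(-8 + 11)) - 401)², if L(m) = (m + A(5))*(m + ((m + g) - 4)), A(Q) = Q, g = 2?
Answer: 870489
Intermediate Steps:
L(m) = (-2 + 2*m)*(5 + m) (L(m) = (m + 5)*(m + ((m + 2) - 4)) = (5 + m)*(m + ((2 + m) - 4)) = (5 + m)*(m + (-2 + m)) = (5 + m)*(-2 + 2*m) = (-2 + 2*m)*(5 + m))
(L((-2 + 10)*(-8 + 11)) - 401)² = ((-10 + 2*((-2 + 10)*(-8 + 11))² + 8*((-2 + 10)*(-8 + 11))) - 401)² = ((-10 + 2*(8*3)² + 8*(8*3)) - 401)² = ((-10 + 2*24² + 8*24) - 401)² = ((-10 + 2*576 + 192) - 401)² = ((-10 + 1152 + 192) - 401)² = (1334 - 401)² = 933² = 870489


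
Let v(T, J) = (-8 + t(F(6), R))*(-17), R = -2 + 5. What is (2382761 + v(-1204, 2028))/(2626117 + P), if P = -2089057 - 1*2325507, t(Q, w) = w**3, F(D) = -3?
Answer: -794146/596149 ≈ -1.3321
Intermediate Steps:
R = 3
v(T, J) = -323 (v(T, J) = (-8 + 3**3)*(-17) = (-8 + 27)*(-17) = 19*(-17) = -323)
P = -4414564 (P = -2089057 - 2325507 = -4414564)
(2382761 + v(-1204, 2028))/(2626117 + P) = (2382761 - 323)/(2626117 - 4414564) = 2382438/(-1788447) = 2382438*(-1/1788447) = -794146/596149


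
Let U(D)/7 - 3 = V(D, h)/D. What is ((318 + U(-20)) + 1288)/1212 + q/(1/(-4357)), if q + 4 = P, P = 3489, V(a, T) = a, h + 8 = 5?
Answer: -9201591053/606 ≈ -1.5184e+7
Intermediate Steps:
h = -3 (h = -8 + 5 = -3)
U(D) = 28 (U(D) = 21 + 7*(D/D) = 21 + 7*1 = 21 + 7 = 28)
q = 3485 (q = -4 + 3489 = 3485)
((318 + U(-20)) + 1288)/1212 + q/(1/(-4357)) = ((318 + 28) + 1288)/1212 + 3485/(1/(-4357)) = (346 + 1288)*(1/1212) + 3485/(-1/4357) = 1634*(1/1212) + 3485*(-4357) = 817/606 - 15184145 = -9201591053/606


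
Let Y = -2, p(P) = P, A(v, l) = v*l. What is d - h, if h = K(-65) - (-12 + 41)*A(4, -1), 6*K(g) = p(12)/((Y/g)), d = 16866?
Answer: 16685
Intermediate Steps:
A(v, l) = l*v
K(g) = -g (K(g) = (12/((-2/g)))/6 = (12*(-g/2))/6 = (-6*g)/6 = -g)
h = 181 (h = -1*(-65) - (-12 + 41)*(-1*4) = 65 - 29*(-4) = 65 - 1*(-116) = 65 + 116 = 181)
d - h = 16866 - 1*181 = 16866 - 181 = 16685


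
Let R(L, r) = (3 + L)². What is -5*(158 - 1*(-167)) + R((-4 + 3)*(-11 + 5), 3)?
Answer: -1544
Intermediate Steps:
-5*(158 - 1*(-167)) + R((-4 + 3)*(-11 + 5), 3) = -5*(158 - 1*(-167)) + (3 + (-4 + 3)*(-11 + 5))² = -5*(158 + 167) + (3 - 1*(-6))² = -5*325 + (3 + 6)² = -1625 + 9² = -1625 + 81 = -1544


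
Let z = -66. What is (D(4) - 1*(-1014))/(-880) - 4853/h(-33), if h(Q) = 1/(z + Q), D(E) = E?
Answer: 211396171/440 ≈ 4.8045e+5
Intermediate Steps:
h(Q) = 1/(-66 + Q)
(D(4) - 1*(-1014))/(-880) - 4853/h(-33) = (4 - 1*(-1014))/(-880) - 4853/(1/(-66 - 33)) = (4 + 1014)*(-1/880) - 4853/(1/(-99)) = 1018*(-1/880) - 4853/(-1/99) = -509/440 - 4853*(-99) = -509/440 + 480447 = 211396171/440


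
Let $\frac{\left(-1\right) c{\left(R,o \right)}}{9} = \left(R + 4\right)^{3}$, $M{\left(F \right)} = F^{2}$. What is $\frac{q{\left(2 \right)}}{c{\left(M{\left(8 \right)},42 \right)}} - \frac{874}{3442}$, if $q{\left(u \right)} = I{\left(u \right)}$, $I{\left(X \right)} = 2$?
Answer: $- \frac{618332249}{2435118624} \approx -0.25392$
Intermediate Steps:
$q{\left(u \right)} = 2$
$c{\left(R,o \right)} = - 9 \left(4 + R\right)^{3}$ ($c{\left(R,o \right)} = - 9 \left(R + 4\right)^{3} = - 9 \left(4 + R\right)^{3}$)
$\frac{q{\left(2 \right)}}{c{\left(M{\left(8 \right)},42 \right)}} - \frac{874}{3442} = \frac{2}{\left(-9\right) \left(4 + 8^{2}\right)^{3}} - \frac{874}{3442} = \frac{2}{\left(-9\right) \left(4 + 64\right)^{3}} - \frac{437}{1721} = \frac{2}{\left(-9\right) 68^{3}} - \frac{437}{1721} = \frac{2}{\left(-9\right) 314432} - \frac{437}{1721} = \frac{2}{-2829888} - \frac{437}{1721} = 2 \left(- \frac{1}{2829888}\right) - \frac{437}{1721} = - \frac{1}{1414944} - \frac{437}{1721} = - \frac{618332249}{2435118624}$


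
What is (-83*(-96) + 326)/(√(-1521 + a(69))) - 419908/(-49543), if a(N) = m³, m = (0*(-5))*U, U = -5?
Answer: 419908/49543 - 638*I/3 ≈ 8.4756 - 212.67*I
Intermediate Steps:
m = 0 (m = (0*(-5))*(-5) = 0*(-5) = 0)
a(N) = 0 (a(N) = 0³ = 0)
(-83*(-96) + 326)/(√(-1521 + a(69))) - 419908/(-49543) = (-83*(-96) + 326)/(√(-1521 + 0)) - 419908/(-49543) = (7968 + 326)/(√(-1521)) - 419908*(-1/49543) = 8294/((39*I)) + 419908/49543 = 8294*(-I/39) + 419908/49543 = -638*I/3 + 419908/49543 = 419908/49543 - 638*I/3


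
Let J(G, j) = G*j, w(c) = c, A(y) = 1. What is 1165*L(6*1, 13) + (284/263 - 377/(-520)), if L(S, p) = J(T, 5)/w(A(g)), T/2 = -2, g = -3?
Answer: -245097013/10520 ≈ -23298.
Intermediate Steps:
T = -4 (T = 2*(-2) = -4)
L(S, p) = -20 (L(S, p) = -4*5/1 = -20*1 = -20)
1165*L(6*1, 13) + (284/263 - 377/(-520)) = 1165*(-20) + (284/263 - 377/(-520)) = -23300 + (284*(1/263) - 377*(-1/520)) = -23300 + (284/263 + 29/40) = -23300 + 18987/10520 = -245097013/10520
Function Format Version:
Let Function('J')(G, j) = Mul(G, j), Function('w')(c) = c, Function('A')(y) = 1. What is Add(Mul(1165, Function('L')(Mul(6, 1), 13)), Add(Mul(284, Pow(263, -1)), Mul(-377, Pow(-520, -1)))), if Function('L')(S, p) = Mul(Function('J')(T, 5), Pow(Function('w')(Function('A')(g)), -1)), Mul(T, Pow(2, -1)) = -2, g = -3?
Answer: Rational(-245097013, 10520) ≈ -23298.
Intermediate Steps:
T = -4 (T = Mul(2, -2) = -4)
Function('L')(S, p) = -20 (Function('L')(S, p) = Mul(Mul(-4, 5), Pow(1, -1)) = Mul(-20, 1) = -20)
Add(Mul(1165, Function('L')(Mul(6, 1), 13)), Add(Mul(284, Pow(263, -1)), Mul(-377, Pow(-520, -1)))) = Add(Mul(1165, -20), Add(Mul(284, Pow(263, -1)), Mul(-377, Pow(-520, -1)))) = Add(-23300, Add(Mul(284, Rational(1, 263)), Mul(-377, Rational(-1, 520)))) = Add(-23300, Add(Rational(284, 263), Rational(29, 40))) = Add(-23300, Rational(18987, 10520)) = Rational(-245097013, 10520)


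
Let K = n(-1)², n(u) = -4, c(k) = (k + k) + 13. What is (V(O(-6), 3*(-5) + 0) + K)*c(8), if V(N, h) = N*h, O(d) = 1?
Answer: 29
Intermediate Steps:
c(k) = 13 + 2*k (c(k) = 2*k + 13 = 13 + 2*k)
K = 16 (K = (-4)² = 16)
(V(O(-6), 3*(-5) + 0) + K)*c(8) = (1*(3*(-5) + 0) + 16)*(13 + 2*8) = (1*(-15 + 0) + 16)*(13 + 16) = (1*(-15) + 16)*29 = (-15 + 16)*29 = 1*29 = 29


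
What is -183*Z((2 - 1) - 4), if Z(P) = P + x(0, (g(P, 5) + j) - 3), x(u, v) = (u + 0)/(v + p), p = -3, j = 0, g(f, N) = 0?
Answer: 549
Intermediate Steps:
x(u, v) = u/(-3 + v) (x(u, v) = (u + 0)/(v - 3) = u/(-3 + v))
Z(P) = P (Z(P) = P + 0/(-3 + ((0 + 0) - 3)) = P + 0/(-3 + (0 - 3)) = P + 0/(-3 - 3) = P + 0/(-6) = P + 0*(-⅙) = P + 0 = P)
-183*Z((2 - 1) - 4) = -183*((2 - 1) - 4) = -183*(1 - 4) = -183*(-3) = 549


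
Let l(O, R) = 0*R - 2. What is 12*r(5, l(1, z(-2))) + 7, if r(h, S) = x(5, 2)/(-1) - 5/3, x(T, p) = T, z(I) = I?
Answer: -73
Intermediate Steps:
l(O, R) = -2 (l(O, R) = 0 - 2 = -2)
r(h, S) = -20/3 (r(h, S) = 5/(-1) - 5/3 = 5*(-1) - 5*1/3 = -5 - 5/3 = -20/3)
12*r(5, l(1, z(-2))) + 7 = 12*(-20/3) + 7 = -80 + 7 = -73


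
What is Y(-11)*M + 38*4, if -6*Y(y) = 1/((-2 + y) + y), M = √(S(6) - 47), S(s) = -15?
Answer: 152 + I*√62/144 ≈ 152.0 + 0.054681*I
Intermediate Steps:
M = I*√62 (M = √(-15 - 47) = √(-62) = I*√62 ≈ 7.874*I)
Y(y) = -1/(6*(-2 + 2*y)) (Y(y) = -1/(6*((-2 + y) + y)) = -1/(6*(-2 + 2*y)))
Y(-11)*M + 38*4 = (-1/(-12 + 12*(-11)))*(I*√62) + 38*4 = (-1/(-12 - 132))*(I*√62) + 152 = (-1/(-144))*(I*√62) + 152 = (-1*(-1/144))*(I*√62) + 152 = (I*√62)/144 + 152 = I*√62/144 + 152 = 152 + I*√62/144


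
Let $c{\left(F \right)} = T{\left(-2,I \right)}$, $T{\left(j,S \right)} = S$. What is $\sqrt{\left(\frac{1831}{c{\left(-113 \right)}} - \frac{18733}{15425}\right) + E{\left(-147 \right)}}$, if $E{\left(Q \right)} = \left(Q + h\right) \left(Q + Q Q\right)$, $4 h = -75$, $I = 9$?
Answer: $\frac{i \sqrt{1218742273104146}}{18510} \approx 1886.0 i$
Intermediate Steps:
$h = - \frac{75}{4}$ ($h = \frac{1}{4} \left(-75\right) = - \frac{75}{4} \approx -18.75$)
$c{\left(F \right)} = 9$
$E{\left(Q \right)} = \left(- \frac{75}{4} + Q\right) \left(Q + Q^{2}\right)$ ($E{\left(Q \right)} = \left(Q - \frac{75}{4}\right) \left(Q + Q Q\right) = \left(- \frac{75}{4} + Q\right) \left(Q + Q^{2}\right)$)
$\sqrt{\left(\frac{1831}{c{\left(-113 \right)}} - \frac{18733}{15425}\right) + E{\left(-147 \right)}} = \sqrt{\left(\frac{1831}{9} - \frac{18733}{15425}\right) + \frac{1}{4} \left(-147\right) \left(-75 - -10437 + 4 \left(-147\right)^{2}\right)} = \sqrt{\left(1831 \cdot \frac{1}{9} - \frac{18733}{15425}\right) + \frac{1}{4} \left(-147\right) \left(-75 + 10437 + 4 \cdot 21609\right)} = \sqrt{\left(\frac{1831}{9} - \frac{18733}{15425}\right) + \frac{1}{4} \left(-147\right) \left(-75 + 10437 + 86436\right)} = \sqrt{\frac{28074578}{138825} + \frac{1}{4} \left(-147\right) 96798} = \sqrt{\frac{28074578}{138825} - \frac{7114653}{2}} = \sqrt{- \frac{987635553569}{277650}} = \frac{i \sqrt{1218742273104146}}{18510}$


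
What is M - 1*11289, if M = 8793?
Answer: -2496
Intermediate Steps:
M - 1*11289 = 8793 - 1*11289 = 8793 - 11289 = -2496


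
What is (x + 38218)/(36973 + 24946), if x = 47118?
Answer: 85336/61919 ≈ 1.3782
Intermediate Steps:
(x + 38218)/(36973 + 24946) = (47118 + 38218)/(36973 + 24946) = 85336/61919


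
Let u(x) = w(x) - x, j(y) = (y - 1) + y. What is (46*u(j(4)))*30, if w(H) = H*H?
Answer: 57960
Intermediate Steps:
w(H) = H**2
j(y) = -1 + 2*y (j(y) = (-1 + y) + y = -1 + 2*y)
u(x) = x**2 - x
(46*u(j(4)))*30 = (46*((-1 + 2*4)*(-1 + (-1 + 2*4))))*30 = (46*((-1 + 8)*(-1 + (-1 + 8))))*30 = (46*(7*(-1 + 7)))*30 = (46*(7*6))*30 = (46*42)*30 = 1932*30 = 57960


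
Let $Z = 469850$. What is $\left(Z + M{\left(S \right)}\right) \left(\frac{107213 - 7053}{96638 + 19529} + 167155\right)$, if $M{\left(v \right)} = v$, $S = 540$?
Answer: $\frac{9134030689217550}{116167} \approx 7.8628 \cdot 10^{10}$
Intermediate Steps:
$\left(Z + M{\left(S \right)}\right) \left(\frac{107213 - 7053}{96638 + 19529} + 167155\right) = \left(469850 + 540\right) \left(\frac{107213 - 7053}{96638 + 19529} + 167155\right) = 470390 \left(\frac{100160}{116167} + 167155\right) = 470390 \cdot \frac{19417995045}{116167} = \frac{9134030689217550}{116167}$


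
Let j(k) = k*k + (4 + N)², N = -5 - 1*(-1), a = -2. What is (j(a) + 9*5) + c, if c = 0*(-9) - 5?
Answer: 44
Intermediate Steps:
N = -4 (N = -5 + 1 = -4)
c = -5 (c = 0 - 5 = -5)
j(k) = k² (j(k) = k*k + (4 - 4)² = k² + 0² = k² + 0 = k²)
(j(a) + 9*5) + c = ((-2)² + 9*5) - 5 = (4 + 45) - 5 = 49 - 5 = 44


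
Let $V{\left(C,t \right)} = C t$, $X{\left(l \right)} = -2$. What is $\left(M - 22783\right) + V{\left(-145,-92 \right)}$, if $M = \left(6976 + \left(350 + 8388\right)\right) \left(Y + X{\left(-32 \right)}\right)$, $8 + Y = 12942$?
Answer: $203204005$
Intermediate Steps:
$Y = 12934$ ($Y = -8 + 12942 = 12934$)
$M = 203213448$ ($M = \left(6976 + \left(350 + 8388\right)\right) \left(12934 - 2\right) = \left(6976 + 8738\right) 12932 = 15714 \cdot 12932 = 203213448$)
$\left(M - 22783\right) + V{\left(-145,-92 \right)} = \left(203213448 - 22783\right) - -13340 = 203190665 + 13340 = 203204005$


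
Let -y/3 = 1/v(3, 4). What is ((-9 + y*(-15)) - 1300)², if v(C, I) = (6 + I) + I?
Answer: 334194961/196 ≈ 1.7051e+6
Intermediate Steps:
v(C, I) = 6 + 2*I
y = -3/14 (y = -3/(6 + 2*4) = -3/(6 + 8) = -3/14 ≈ -0.21429)
((-9 + y*(-15)) - 1300)² = ((-9 - 3/14*(-15)) - 1300)² = ((-9 + 45/14) - 1300)² = (-81/14 - 1300)² = (-18281/14)² = 334194961/196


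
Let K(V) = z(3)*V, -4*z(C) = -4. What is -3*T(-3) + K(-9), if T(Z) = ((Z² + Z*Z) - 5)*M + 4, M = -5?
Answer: 174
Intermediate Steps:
z(C) = 1 (z(C) = -¼*(-4) = 1)
T(Z) = 29 - 10*Z² (T(Z) = ((Z² + Z*Z) - 5)*(-5) + 4 = ((Z² + Z²) - 5)*(-5) + 4 = (2*Z² - 5)*(-5) + 4 = (-5 + 2*Z²)*(-5) + 4 = (25 - 10*Z²) + 4 = 29 - 10*Z²)
K(V) = V (K(V) = 1*V = V)
-3*T(-3) + K(-9) = -3*(29 - 10*(-3)²) - 9 = -3*(29 - 10*9) - 9 = -3*(29 - 90) - 9 = -3*(-61) - 9 = 183 - 9 = 174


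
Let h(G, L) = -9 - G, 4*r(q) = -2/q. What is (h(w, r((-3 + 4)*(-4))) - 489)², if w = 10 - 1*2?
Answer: 256036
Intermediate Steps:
r(q) = -1/(2*q) (r(q) = (-2/q)/4 = -1/(2*q))
w = 8 (w = 10 - 2 = 8)
(h(w, r((-3 + 4)*(-4))) - 489)² = ((-9 - 1*8) - 489)² = ((-9 - 8) - 489)² = (-17 - 489)² = (-506)² = 256036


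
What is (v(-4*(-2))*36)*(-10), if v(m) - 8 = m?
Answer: -5760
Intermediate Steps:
v(m) = 8 + m
(v(-4*(-2))*36)*(-10) = ((8 - 4*(-2))*36)*(-10) = ((8 + 8)*36)*(-10) = (16*36)*(-10) = 576*(-10) = -5760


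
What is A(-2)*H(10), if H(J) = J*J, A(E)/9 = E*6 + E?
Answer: -12600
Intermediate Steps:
A(E) = 63*E (A(E) = 9*(E*6 + E) = 9*(6*E + E) = 9*(7*E) = 63*E)
H(J) = J²
A(-2)*H(10) = (63*(-2))*10² = -126*100 = -12600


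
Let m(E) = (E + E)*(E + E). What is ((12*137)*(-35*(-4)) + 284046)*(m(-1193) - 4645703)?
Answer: 538524344358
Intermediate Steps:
m(E) = 4*E² (m(E) = (2*E)*(2*E) = 4*E²)
((12*137)*(-35*(-4)) + 284046)*(m(-1193) - 4645703) = ((12*137)*(-35*(-4)) + 284046)*(4*(-1193)² - 4645703) = (1644*140 + 284046)*(4*1423249 - 4645703) = (230160 + 284046)*(5692996 - 4645703) = 514206*1047293 = 538524344358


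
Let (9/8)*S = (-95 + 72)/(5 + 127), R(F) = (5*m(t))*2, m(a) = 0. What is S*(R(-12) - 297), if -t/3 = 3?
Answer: 46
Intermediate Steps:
t = -9 (t = -3*3 = -9)
R(F) = 0 (R(F) = (5*0)*2 = 0*2 = 0)
S = -46/297 (S = 8*((-95 + 72)/(5 + 127))/9 = 8*(-23/132)/9 = 8*(-23*1/132)/9 = (8/9)*(-23/132) = -46/297 ≈ -0.15488)
S*(R(-12) - 297) = -46*(0 - 297)/297 = -46/297*(-297) = 46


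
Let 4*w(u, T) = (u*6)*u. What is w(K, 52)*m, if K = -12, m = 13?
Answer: 2808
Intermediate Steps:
w(u, T) = 3*u²/2 (w(u, T) = ((u*6)*u)/4 = ((6*u)*u)/4 = (6*u²)/4 = 3*u²/2)
w(K, 52)*m = ((3/2)*(-12)²)*13 = ((3/2)*144)*13 = 216*13 = 2808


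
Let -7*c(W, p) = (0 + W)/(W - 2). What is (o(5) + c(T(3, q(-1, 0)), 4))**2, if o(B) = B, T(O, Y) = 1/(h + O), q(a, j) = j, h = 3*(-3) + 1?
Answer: 147456/5929 ≈ 24.870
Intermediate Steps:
h = -8 (h = -9 + 1 = -8)
T(O, Y) = 1/(-8 + O)
c(W, p) = -W/(7*(-2 + W)) (c(W, p) = -(0 + W)/(7*(W - 2)) = -W/(7*(-2 + W)))
(o(5) + c(T(3, q(-1, 0)), 4))**2 = (5 - 1/((-8 + 3)*(-14 + 7/(-8 + 3))))**2 = (5 - 1/(-5*(-14 + 7/(-5))))**2 = (5 - 1*(-1/5)/(-14 + 7*(-1/5)))**2 = (5 - 1*(-1/5)/(-14 - 7/5))**2 = (5 - 1*(-1/5)/(-77/5))**2 = (5 - 1*(-1/5)*(-5/77))**2 = (5 - 1/77)**2 = (384/77)**2 = 147456/5929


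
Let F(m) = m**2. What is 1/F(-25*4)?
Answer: 1/10000 ≈ 0.00010000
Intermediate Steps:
1/F(-25*4) = 1/((-25*4)**2) = 1/((-100)**2) = 1/10000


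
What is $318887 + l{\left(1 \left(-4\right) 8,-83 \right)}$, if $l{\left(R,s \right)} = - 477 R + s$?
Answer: $334068$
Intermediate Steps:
$l{\left(R,s \right)} = s - 477 R$
$318887 + l{\left(1 \left(-4\right) 8,-83 \right)} = 318887 - \left(83 + 477 \cdot 1 \left(-4\right) 8\right) = 318887 - \left(83 + 477 \left(\left(-4\right) 8\right)\right) = 318887 - -15181 = 318887 + \left(-83 + 15264\right) = 318887 + 15181 = 334068$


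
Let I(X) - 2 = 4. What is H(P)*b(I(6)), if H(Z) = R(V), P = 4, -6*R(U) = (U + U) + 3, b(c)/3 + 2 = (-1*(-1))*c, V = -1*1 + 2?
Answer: -10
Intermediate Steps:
I(X) = 6 (I(X) = 2 + 4 = 6)
V = 1 (V = -1 + 2 = 1)
b(c) = -6 + 3*c (b(c) = -6 + 3*((-1*(-1))*c) = -6 + 3*(1*c) = -6 + 3*c)
R(U) = -½ - U/3 (R(U) = -((U + U) + 3)/6 = -(2*U + 3)/6 = -(3 + 2*U)/6 = -½ - U/3)
H(Z) = -⅚ (H(Z) = -½ - ⅓*1 = -½ - ⅓ = -⅚)
H(P)*b(I(6)) = -5*(-6 + 3*6)/6 = -5*(-6 + 18)/6 = -⅚*12 = -10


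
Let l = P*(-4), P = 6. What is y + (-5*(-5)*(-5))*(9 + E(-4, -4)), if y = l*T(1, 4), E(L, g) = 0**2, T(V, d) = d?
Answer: -1221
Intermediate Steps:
E(L, g) = 0
l = -24 (l = 6*(-4) = -24)
y = -96 (y = -24*4 = -96)
y + (-5*(-5)*(-5))*(9 + E(-4, -4)) = -96 + (-5*(-5)*(-5))*(9 + 0) = -96 + (25*(-5))*9 = -96 - 125*9 = -96 - 1125 = -1221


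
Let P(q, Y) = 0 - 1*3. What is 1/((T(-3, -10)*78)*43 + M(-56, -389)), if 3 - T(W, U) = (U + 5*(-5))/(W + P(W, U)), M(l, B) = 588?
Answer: -1/8915 ≈ -0.00011217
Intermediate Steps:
P(q, Y) = -3 (P(q, Y) = 0 - 3 = -3)
T(W, U) = 3 - (-25 + U)/(-3 + W) (T(W, U) = 3 - (U + 5*(-5))/(W - 3) = 3 - (U - 25)/(-3 + W) = 3 - (-25 + U)/(-3 + W))
1/((T(-3, -10)*78)*43 + M(-56, -389)) = 1/((((16 - 1*(-10) + 3*(-3))/(-3 - 3))*78)*43 + 588) = 1/((((16 + 10 - 9)/(-6))*78)*43 + 588) = 1/((-1/6*17*78)*43 + 588) = 1/(-17/6*78*43 + 588) = 1/(-221*43 + 588) = 1/(-9503 + 588) = 1/(-8915) = -1/8915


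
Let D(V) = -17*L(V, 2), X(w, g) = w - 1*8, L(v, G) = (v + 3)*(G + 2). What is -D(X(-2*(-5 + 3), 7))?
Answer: -68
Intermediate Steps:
L(v, G) = (2 + G)*(3 + v) (L(v, G) = (3 + v)*(2 + G) = (2 + G)*(3 + v))
X(w, g) = -8 + w (X(w, g) = w - 8 = -8 + w)
D(V) = -204 - 68*V (D(V) = -17*(6 + 2*V + 3*2 + 2*V) = -17*(6 + 2*V + 6 + 2*V) = -17*(12 + 4*V) = -204 - 68*V)
-D(X(-2*(-5 + 3), 7)) = -(-204 - 68*(-8 - 2*(-5 + 3))) = -(-204 - 68*(-8 - 2*(-2))) = -(-204 - 68*(-8 + 4)) = -(-204 - 68*(-4)) = -(-204 + 272) = -1*68 = -68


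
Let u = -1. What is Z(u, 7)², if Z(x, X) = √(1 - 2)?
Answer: -1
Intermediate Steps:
Z(x, X) = I (Z(x, X) = √(-1) = I)
Z(u, 7)² = I² = -1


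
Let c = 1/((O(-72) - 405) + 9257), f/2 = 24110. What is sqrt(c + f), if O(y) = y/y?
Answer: sqrt(3779271874833)/8853 ≈ 219.59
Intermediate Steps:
f = 48220 (f = 2*24110 = 48220)
O(y) = 1
c = 1/8853 (c = 1/((1 - 405) + 9257) = 1/(-404 + 9257) = 1/8853 ≈ 0.00011296)
sqrt(c + f) = sqrt(1/8853 + 48220) = sqrt(426891661/8853) = sqrt(3779271874833)/8853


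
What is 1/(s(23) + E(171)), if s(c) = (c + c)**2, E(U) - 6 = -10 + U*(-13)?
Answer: -1/111 ≈ -0.0090090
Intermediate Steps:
E(U) = -4 - 13*U (E(U) = 6 + (-10 + U*(-13)) = 6 + (-10 - 13*U) = -4 - 13*U)
s(c) = 4*c**2 (s(c) = (2*c)**2 = 4*c**2)
1/(s(23) + E(171)) = 1/(4*23**2 + (-4 - 13*171)) = 1/(4*529 + (-4 - 2223)) = 1/(2116 - 2227) = 1/(-111) = -1/111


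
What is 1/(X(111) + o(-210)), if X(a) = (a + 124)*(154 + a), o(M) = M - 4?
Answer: 1/62061 ≈ 1.6113e-5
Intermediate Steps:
o(M) = -4 + M
X(a) = (124 + a)*(154 + a)
1/(X(111) + o(-210)) = 1/((19096 + 111**2 + 278*111) + (-4 - 210)) = 1/((19096 + 12321 + 30858) - 214) = 1/(62275 - 214) = 1/62061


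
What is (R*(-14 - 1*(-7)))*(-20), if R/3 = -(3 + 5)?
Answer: -3360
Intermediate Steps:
R = -24 (R = 3*(-(3 + 5)) = 3*(-1*8) = 3*(-8) = -24)
(R*(-14 - 1*(-7)))*(-20) = -24*(-14 - 1*(-7))*(-20) = -24*(-14 + 7)*(-20) = -24*(-7)*(-20) = 168*(-20) = -3360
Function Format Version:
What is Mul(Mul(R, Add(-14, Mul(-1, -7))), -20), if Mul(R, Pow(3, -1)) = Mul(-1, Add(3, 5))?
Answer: -3360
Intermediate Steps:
R = -24 (R = Mul(3, Mul(-1, Add(3, 5))) = Mul(3, Mul(-1, 8)) = Mul(3, -8) = -24)
Mul(Mul(R, Add(-14, Mul(-1, -7))), -20) = Mul(Mul(-24, Add(-14, Mul(-1, -7))), -20) = Mul(Mul(-24, Add(-14, 7)), -20) = Mul(Mul(-24, -7), -20) = Mul(168, -20) = -3360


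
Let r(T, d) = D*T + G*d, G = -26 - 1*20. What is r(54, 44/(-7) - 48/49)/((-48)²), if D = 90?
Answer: 63629/28224 ≈ 2.2544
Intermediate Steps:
G = -46 (G = -26 - 20 = -46)
r(T, d) = -46*d + 90*T (r(T, d) = 90*T - 46*d = -46*d + 90*T)
r(54, 44/(-7) - 48/49)/((-48)²) = (-46*(44/(-7) - 48/49) + 90*54)/((-48)²) = (-46*(44*(-⅐) - 48*1/49) + 4860)/2304 = (-46*(-44/7 - 48/49) + 4860)*(1/2304) = (-46*(-356/49) + 4860)*(1/2304) = (16376/49 + 4860)*(1/2304) = (254516/49)*(1/2304) = 63629/28224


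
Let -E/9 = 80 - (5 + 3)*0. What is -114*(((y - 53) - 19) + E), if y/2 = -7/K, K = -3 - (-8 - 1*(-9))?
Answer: 89889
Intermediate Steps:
K = -4 (K = -3 - (-8 + 9) = -3 - 1*1 = -3 - 1 = -4)
y = 7/2 (y = 2*(-7/(-4)) = 2*(-7*(-¼)) = 2*(7/4) = 7/2 ≈ 3.5000)
E = -720 (E = -9*(80 - (5 + 3)*0) = -9*(80 - 8*0) = -9*(80 - 1*0) = -9*(80 + 0) = -9*80 = -720)
-114*(((y - 53) - 19) + E) = -114*(((7/2 - 53) - 19) - 720) = -114*((-99/2 - 19) - 720) = -114*(-137/2 - 720) = -114*(-1577/2) = 89889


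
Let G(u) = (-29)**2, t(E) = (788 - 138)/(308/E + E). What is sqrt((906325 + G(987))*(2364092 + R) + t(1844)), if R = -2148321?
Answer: 2*sqrt(209283745888891922331)/65397 ≈ 4.4243e+5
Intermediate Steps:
t(E) = 650/(E + 308/E)
G(u) = 841
sqrt((906325 + G(987))*(2364092 + R) + t(1844)) = sqrt((906325 + 841)*(2364092 - 2148321) + 650*1844/(308 + 1844**2)) = sqrt(907166*215771 + 650*1844/(308 + 3400336)) = sqrt(195740114986 + 650*1844/3400644) = sqrt(195740114986 + 650*1844*(1/3400644)) = sqrt(195740114986 + 23050/65397) = sqrt(12800816299762492/65397) = 2*sqrt(209283745888891922331)/65397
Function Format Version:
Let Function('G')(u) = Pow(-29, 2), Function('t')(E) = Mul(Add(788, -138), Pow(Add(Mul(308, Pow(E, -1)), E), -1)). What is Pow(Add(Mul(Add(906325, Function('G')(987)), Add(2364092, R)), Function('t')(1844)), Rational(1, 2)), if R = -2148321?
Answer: Mul(Rational(2, 65397), Pow(209283745888891922331, Rational(1, 2))) ≈ 4.4243e+5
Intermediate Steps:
Function('t')(E) = Mul(650, Pow(Add(E, Mul(308, Pow(E, -1))), -1))
Function('G')(u) = 841
Pow(Add(Mul(Add(906325, Function('G')(987)), Add(2364092, R)), Function('t')(1844)), Rational(1, 2)) = Pow(Add(Mul(Add(906325, 841), Add(2364092, -2148321)), Mul(650, 1844, Pow(Add(308, Pow(1844, 2)), -1))), Rational(1, 2)) = Pow(Add(Mul(907166, 215771), Mul(650, 1844, Pow(Add(308, 3400336), -1))), Rational(1, 2)) = Pow(Add(195740114986, Mul(650, 1844, Pow(3400644, -1))), Rational(1, 2)) = Pow(Add(195740114986, Mul(650, 1844, Rational(1, 3400644))), Rational(1, 2)) = Pow(Add(195740114986, Rational(23050, 65397)), Rational(1, 2)) = Pow(Rational(12800816299762492, 65397), Rational(1, 2)) = Mul(Rational(2, 65397), Pow(209283745888891922331, Rational(1, 2)))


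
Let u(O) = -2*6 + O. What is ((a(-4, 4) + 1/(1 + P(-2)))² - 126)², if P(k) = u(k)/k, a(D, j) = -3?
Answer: 56776225/4096 ≈ 13861.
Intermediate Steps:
u(O) = -12 + O
P(k) = (-12 + k)/k
((a(-4, 4) + 1/(1 + P(-2)))² - 126)² = ((-3 + 1/(1 + (-12 - 2)/(-2)))² - 126)² = ((-3 + 1/(1 - ½*(-14)))² - 126)² = ((-3 + 1/(1 + 7))² - 126)² = ((-3 + 1/8)² - 126)² = ((-3 + ⅛)² - 126)² = ((-23/8)² - 126)² = (529/64 - 126)² = (-7535/64)² = 56776225/4096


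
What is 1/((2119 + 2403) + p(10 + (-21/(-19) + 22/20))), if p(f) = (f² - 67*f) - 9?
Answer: 36100/138776191 ≈ 0.00026013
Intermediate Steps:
p(f) = -9 + f² - 67*f
1/((2119 + 2403) + p(10 + (-21/(-19) + 22/20))) = 1/((2119 + 2403) + (-9 + (10 + (-21/(-19) + 22/20))² - 67*(10 + (-21/(-19) + 22/20)))) = 1/(4522 + (-9 + (10 + (-21*(-1/19) + 22*(1/20)))² - 67*(10 + (-21*(-1/19) + 22*(1/20))))) = 1/(4522 + (-9 + (10 + (21/19 + 11/10))² - 67*(10 + (21/19 + 11/10)))) = 1/(4522 + (-9 + (10 + 419/190)² - 67*(10 + 419/190))) = 1/(4522 + (-9 + (2319/190)² - 67*2319/190)) = 1/(4522 + (-9 + 5377761/36100 - 155373/190)) = 1/(4522 - 24468009/36100) = 1/(138776191/36100) = 36100/138776191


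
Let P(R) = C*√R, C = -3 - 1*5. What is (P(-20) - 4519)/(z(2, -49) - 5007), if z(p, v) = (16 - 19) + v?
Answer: 4519/5059 + 16*I*√5/5059 ≈ 0.89326 + 0.007072*I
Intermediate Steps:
C = -8 (C = -3 - 5 = -8)
P(R) = -8*√R
z(p, v) = -3 + v
(P(-20) - 4519)/(z(2, -49) - 5007) = (-16*I*√5 - 4519)/((-3 - 49) - 5007) = (-16*I*√5 - 4519)/(-52 - 5007) = (-16*I*√5 - 4519)/(-5059) = (-4519 - 16*I*√5)*(-1/5059) = 4519/5059 + 16*I*√5/5059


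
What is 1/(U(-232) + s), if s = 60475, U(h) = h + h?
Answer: 1/60011 ≈ 1.6664e-5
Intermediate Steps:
U(h) = 2*h
1/(U(-232) + s) = 1/(2*(-232) + 60475) = 1/(-464 + 60475) = 1/60011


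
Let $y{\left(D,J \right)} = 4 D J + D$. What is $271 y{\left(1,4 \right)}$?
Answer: $4607$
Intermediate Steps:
$y{\left(D,J \right)} = D + 4 D J$ ($y{\left(D,J \right)} = 4 D J + D = D + 4 D J$)
$271 y{\left(1,4 \right)} = 271 \cdot 1 \left(1 + 4 \cdot 4\right) = 271 \cdot 1 \left(1 + 16\right) = 271 \cdot 1 \cdot 17 = 271 \cdot 17 = 4607$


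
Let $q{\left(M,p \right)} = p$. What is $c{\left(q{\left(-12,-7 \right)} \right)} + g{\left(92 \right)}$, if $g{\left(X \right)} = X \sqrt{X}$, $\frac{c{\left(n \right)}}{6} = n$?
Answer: $-42 + 184 \sqrt{23} \approx 840.43$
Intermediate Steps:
$c{\left(n \right)} = 6 n$
$g{\left(X \right)} = X^{\frac{3}{2}}$
$c{\left(q{\left(-12,-7 \right)} \right)} + g{\left(92 \right)} = 6 \left(-7\right) + 92^{\frac{3}{2}} = -42 + 184 \sqrt{23}$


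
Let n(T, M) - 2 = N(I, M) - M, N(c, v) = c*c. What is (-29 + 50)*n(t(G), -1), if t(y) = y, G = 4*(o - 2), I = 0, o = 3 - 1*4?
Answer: 63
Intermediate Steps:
o = -1 (o = 3 - 4 = -1)
G = -12 (G = 4*(-1 - 2) = 4*(-3) = -12)
N(c, v) = c²
n(T, M) = 2 - M (n(T, M) = 2 + (0² - M) = 2 + (0 - M) = 2 - M)
(-29 + 50)*n(t(G), -1) = (-29 + 50)*(2 - 1*(-1)) = 21*(2 + 1) = 21*3 = 63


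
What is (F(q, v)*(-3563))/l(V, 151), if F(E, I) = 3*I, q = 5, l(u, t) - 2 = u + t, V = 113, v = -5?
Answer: 7635/38 ≈ 200.92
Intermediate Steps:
l(u, t) = 2 + t + u (l(u, t) = 2 + (u + t) = 2 + (t + u) = 2 + t + u)
(F(q, v)*(-3563))/l(V, 151) = ((3*(-5))*(-3563))/(2 + 151 + 113) = -15*(-3563)/266 = 53445*(1/266) = 7635/38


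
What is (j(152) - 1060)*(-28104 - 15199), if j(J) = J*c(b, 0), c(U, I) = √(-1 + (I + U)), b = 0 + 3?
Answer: 45901180 - 6582056*√2 ≈ 3.6593e+7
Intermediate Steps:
b = 3
c(U, I) = √(-1 + I + U)
j(J) = J*√2 (j(J) = J*√(-1 + 0 + 3) = J*√2)
(j(152) - 1060)*(-28104 - 15199) = (152*√2 - 1060)*(-28104 - 15199) = (-1060 + 152*√2)*(-43303) = 45901180 - 6582056*√2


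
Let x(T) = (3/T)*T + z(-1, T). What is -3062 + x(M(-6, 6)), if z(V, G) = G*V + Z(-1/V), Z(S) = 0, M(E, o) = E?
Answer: -3053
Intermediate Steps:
z(V, G) = G*V (z(V, G) = G*V + 0 = G*V)
x(T) = 3 - T (x(T) = (3/T)*T + T*(-1) = 3 - T)
-3062 + x(M(-6, 6)) = -3062 + (3 - 1*(-6)) = -3062 + (3 + 6) = -3062 + 9 = -3053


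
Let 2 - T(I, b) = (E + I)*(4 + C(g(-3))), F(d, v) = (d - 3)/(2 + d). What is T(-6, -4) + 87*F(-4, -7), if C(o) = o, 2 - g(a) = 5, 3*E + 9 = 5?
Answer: 1883/6 ≈ 313.83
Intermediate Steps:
E = -4/3 (E = -3 + (1/3)*5 = -3 + 5/3 = -4/3 ≈ -1.3333)
g(a) = -3 (g(a) = 2 - 1*5 = 2 - 5 = -3)
F(d, v) = (-3 + d)/(2 + d)
T(I, b) = 10/3 - I (T(I, b) = 2 - (-4/3 + I)*(4 - 3) = 2 - (-4/3 + I) = 2 + (4/3 - I) = 10/3 - I)
T(-6, -4) + 87*F(-4, -7) = (10/3 - 1*(-6)) + 87*((-3 - 4)/(2 - 4)) = (10/3 + 6) + 87*(-7/(-2)) = 28/3 + 87*(-1/2*(-7)) = 28/3 + 87*(7/2) = 28/3 + 609/2 = 1883/6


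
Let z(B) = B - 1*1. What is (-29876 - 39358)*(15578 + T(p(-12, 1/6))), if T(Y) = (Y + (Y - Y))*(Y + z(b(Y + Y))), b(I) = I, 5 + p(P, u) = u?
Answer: -2167428065/2 ≈ -1.0837e+9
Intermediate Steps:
p(P, u) = -5 + u
z(B) = -1 + B (z(B) = B - 1 = -1 + B)
T(Y) = Y*(-1 + 3*Y) (T(Y) = (Y + (Y - Y))*(Y + (-1 + (Y + Y))) = (Y + 0)*(Y + (-1 + 2*Y)) = Y*(-1 + 3*Y))
(-29876 - 39358)*(15578 + T(p(-12, 1/6))) = (-29876 - 39358)*(15578 + (-5 + 1/6)*(-1 + 3*(-5 + 1/6))) = -69234*(15578 + (-5 + 1/6)*(-1 + 3*(-5 + 1/6))) = -69234*(15578 - 29*(-1 + 3*(-29/6))/6) = -69234*(15578 - 29*(-1 - 29/2)/6) = -69234*(15578 - 29/6*(-31/2)) = -69234*(15578 + 899/12) = -69234*187835/12 = -2167428065/2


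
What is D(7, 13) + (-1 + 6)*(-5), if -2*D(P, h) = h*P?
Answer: -141/2 ≈ -70.500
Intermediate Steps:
D(P, h) = -P*h/2 (D(P, h) = -h*P/2 = -P*h/2)
D(7, 13) + (-1 + 6)*(-5) = -½*7*13 + (-1 + 6)*(-5) = -91/2 + 5*(-5) = -91/2 - 25 = -141/2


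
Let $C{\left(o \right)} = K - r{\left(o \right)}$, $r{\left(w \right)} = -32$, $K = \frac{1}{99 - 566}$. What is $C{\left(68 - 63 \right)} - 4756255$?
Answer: $- \frac{2221156142}{467} \approx -4.7562 \cdot 10^{6}$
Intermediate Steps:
$K = - \frac{1}{467}$ ($K = \frac{1}{-467} = - \frac{1}{467} \approx -0.0021413$)
$C{\left(o \right)} = \frac{14943}{467}$ ($C{\left(o \right)} = - \frac{1}{467} - -32 = - \frac{1}{467} + 32 = \frac{14943}{467}$)
$C{\left(68 - 63 \right)} - 4756255 = \frac{14943}{467} - 4756255 = - \frac{2221156142}{467}$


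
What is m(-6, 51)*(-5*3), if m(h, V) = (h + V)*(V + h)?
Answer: -30375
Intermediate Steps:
m(h, V) = (V + h)² (m(h, V) = (V + h)*(V + h) = (V + h)²)
m(-6, 51)*(-5*3) = (51 - 6)²*(-5*3) = 45²*(-15) = 2025*(-15) = -30375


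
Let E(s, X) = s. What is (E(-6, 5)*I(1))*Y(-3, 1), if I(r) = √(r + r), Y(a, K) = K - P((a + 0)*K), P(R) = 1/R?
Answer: -8*√2 ≈ -11.314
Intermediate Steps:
Y(a, K) = K - 1/(K*a) (Y(a, K) = K - 1/((a + 0)*K) = K - 1/(a*K) = K - 1/(K*a))
I(r) = √2*√r (I(r) = √(2*r) = √2*√r)
(E(-6, 5)*I(1))*Y(-3, 1) = (-6*√2*√1)*(1 - 1/(1*(-3))) = (-6*√2)*(1 - 1*1*(-⅓)) = (-6*√2)*(1 + ⅓) = -6*√2*(4/3) = -8*√2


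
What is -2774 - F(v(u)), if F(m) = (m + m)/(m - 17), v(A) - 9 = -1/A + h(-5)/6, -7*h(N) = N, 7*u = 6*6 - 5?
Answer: -29256412/10555 ≈ -2771.8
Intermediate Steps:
u = 31/7 (u = (6*6 - 5)/7 = (36 - 5)/7 = (⅐)*31 = 31/7 ≈ 4.4286)
h(N) = -N/7
v(A) = 383/42 - 1/A (v(A) = 9 + (-1/A - ⅐*(-5)/6) = 9 + (-1/A + (5/7)*(⅙)) = 9 + (-1/A + 5/42) = 9 + (5/42 - 1/A) = 383/42 - 1/A)
F(m) = 2*m/(-17 + m) (F(m) = (2*m)/(-17 + m) = 2*m/(-17 + m))
-2774 - F(v(u)) = -2774 - 2*(383/42 - 1/31/7)/(-17 + (383/42 - 1/31/7)) = -2774 - 2*(383/42 - 1*7/31)/(-17 + (383/42 - 1*7/31)) = -2774 - 2*(383/42 - 7/31)/(-17 + (383/42 - 7/31)) = -2774 - 2*11579/(1302*(-17 + 11579/1302)) = -2774 - 2*11579/(1302*(-10555/1302)) = -2774 - 2*11579*(-1302)/(1302*10555) = -2774 - 1*(-23158/10555) = -2774 + 23158/10555 = -29256412/10555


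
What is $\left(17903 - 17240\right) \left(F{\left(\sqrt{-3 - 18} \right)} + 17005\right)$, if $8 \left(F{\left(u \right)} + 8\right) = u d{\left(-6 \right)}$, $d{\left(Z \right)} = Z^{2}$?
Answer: $11269011 + \frac{5967 i \sqrt{21}}{2} \approx 1.1269 \cdot 10^{7} + 13672.0 i$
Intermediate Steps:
$F{\left(u \right)} = -8 + \frac{9 u}{2}$ ($F{\left(u \right)} = -8 + \frac{u \left(-6\right)^{2}}{8} = -8 + \frac{u 36}{8} = -8 + \frac{36 u}{8} = -8 + \frac{9 u}{2}$)
$\left(17903 - 17240\right) \left(F{\left(\sqrt{-3 - 18} \right)} + 17005\right) = \left(17903 - 17240\right) \left(\left(-8 + \frac{9 \sqrt{-3 - 18}}{2}\right) + 17005\right) = 663 \left(\left(-8 + \frac{9 \sqrt{-21}}{2}\right) + 17005\right) = 663 \left(\left(-8 + \frac{9 i \sqrt{21}}{2}\right) + 17005\right) = 663 \left(16997 + \frac{9 i \sqrt{21}}{2}\right) = 11269011 + \frac{5967 i \sqrt{21}}{2}$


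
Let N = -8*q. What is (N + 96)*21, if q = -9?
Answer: 3528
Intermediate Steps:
N = 72 (N = -8*(-9) = 72)
(N + 96)*21 = (72 + 96)*21 = 168*21 = 3528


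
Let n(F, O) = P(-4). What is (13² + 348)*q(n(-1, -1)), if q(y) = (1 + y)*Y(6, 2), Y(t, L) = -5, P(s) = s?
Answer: 7755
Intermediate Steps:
n(F, O) = -4
q(y) = -5 - 5*y (q(y) = (1 + y)*(-5) = -5 - 5*y)
(13² + 348)*q(n(-1, -1)) = (13² + 348)*(-5 - 5*(-4)) = (169 + 348)*(-5 + 20) = 517*15 = 7755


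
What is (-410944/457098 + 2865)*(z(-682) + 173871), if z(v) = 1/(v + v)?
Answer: 5007805774656089/10056156 ≈ 4.9798e+8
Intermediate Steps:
z(v) = 1/(2*v)
(-410944/457098 + 2865)*(z(-682) + 173871) = (-410944/457098 + 2865)*((½)/(-682) + 173871) = (-410944*1/457098 + 2865)*((½)*(-1/682) + 173871) = (-205472/228549 + 2865)*(-1/1364 + 173871) = (654587413/228549)*(237160043/1364) = 5007805774656089/10056156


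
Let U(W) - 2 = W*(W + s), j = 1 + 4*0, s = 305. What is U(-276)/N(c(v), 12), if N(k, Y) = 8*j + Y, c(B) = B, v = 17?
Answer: -4001/10 ≈ -400.10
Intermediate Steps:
j = 1 (j = 1 + 0 = 1)
N(k, Y) = 8 + Y (N(k, Y) = 8*1 + Y = 8 + Y)
U(W) = 2 + W*(305 + W) (U(W) = 2 + W*(W + 305) = 2 + W*(305 + W))
U(-276)/N(c(v), 12) = (2 + (-276)**2 + 305*(-276))/(8 + 12) = (2 + 76176 - 84180)/20 = -8002*1/20 = -4001/10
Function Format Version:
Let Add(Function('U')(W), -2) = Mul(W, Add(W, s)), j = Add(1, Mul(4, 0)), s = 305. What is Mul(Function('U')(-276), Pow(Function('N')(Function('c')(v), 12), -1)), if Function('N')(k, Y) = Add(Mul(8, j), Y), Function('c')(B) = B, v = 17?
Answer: Rational(-4001, 10) ≈ -400.10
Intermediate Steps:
j = 1 (j = Add(1, 0) = 1)
Function('N')(k, Y) = Add(8, Y) (Function('N')(k, Y) = Add(Mul(8, 1), Y) = Add(8, Y))
Function('U')(W) = Add(2, Mul(W, Add(305, W))) (Function('U')(W) = Add(2, Mul(W, Add(W, 305))) = Add(2, Mul(W, Add(305, W))))
Mul(Function('U')(-276), Pow(Function('N')(Function('c')(v), 12), -1)) = Mul(Add(2, Pow(-276, 2), Mul(305, -276)), Pow(Add(8, 12), -1)) = Mul(Add(2, 76176, -84180), Pow(20, -1)) = Mul(-8002, Rational(1, 20)) = Rational(-4001, 10)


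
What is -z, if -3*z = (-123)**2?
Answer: 5043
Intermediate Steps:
z = -5043 (z = -1/3*(-123)**2 = -1/3*15129 = -5043)
-z = -1*(-5043) = 5043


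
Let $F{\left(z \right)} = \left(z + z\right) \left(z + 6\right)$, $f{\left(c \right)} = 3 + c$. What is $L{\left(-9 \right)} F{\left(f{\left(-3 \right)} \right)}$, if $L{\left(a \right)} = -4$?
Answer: $0$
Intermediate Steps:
$F{\left(z \right)} = 2 z \left(6 + z\right)$
$L{\left(-9 \right)} F{\left(f{\left(-3 \right)} \right)} = - 4 \cdot 2 \left(3 - 3\right) \left(6 + \left(3 - 3\right)\right) = - 4 \cdot 2 \cdot 0 \left(6 + 0\right) = - 4 \cdot 2 \cdot 0 \cdot 6 = \left(-4\right) 0 = 0$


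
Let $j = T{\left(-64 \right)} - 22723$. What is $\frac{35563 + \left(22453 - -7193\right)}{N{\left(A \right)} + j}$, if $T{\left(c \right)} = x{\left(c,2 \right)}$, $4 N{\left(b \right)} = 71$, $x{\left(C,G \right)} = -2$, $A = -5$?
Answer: $- \frac{4276}{1489} \approx -2.8717$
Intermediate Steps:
$N{\left(b \right)} = \frac{71}{4}$ ($N{\left(b \right)} = \frac{1}{4} \cdot 71 = \frac{71}{4}$)
$T{\left(c \right)} = -2$
$j = -22725$ ($j = -2 - 22723 = -22725$)
$\frac{35563 + \left(22453 - -7193\right)}{N{\left(A \right)} + j} = \frac{35563 + \left(22453 - -7193\right)}{\frac{71}{4} - 22725} = \frac{35563 + \left(22453 + 7193\right)}{- \frac{90829}{4}} = \left(35563 + 29646\right) \left(- \frac{4}{90829}\right) = 65209 \left(- \frac{4}{90829}\right) = - \frac{4276}{1489}$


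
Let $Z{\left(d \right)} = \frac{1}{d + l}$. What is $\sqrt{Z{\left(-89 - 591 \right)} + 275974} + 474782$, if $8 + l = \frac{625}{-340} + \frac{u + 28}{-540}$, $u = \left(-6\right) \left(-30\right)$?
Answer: $474782 + \frac{\sqrt{11079825270698381794}}{6336251} \approx 4.7531 \cdot 10^{5}$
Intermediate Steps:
$u = 180$
$l = - \frac{93851}{9180}$ ($l = -8 + \left(\frac{625}{-340} + \frac{180 + 28}{-540}\right) = -8 + \left(625 \left(- \frac{1}{340}\right) + 208 \left(- \frac{1}{540}\right)\right) = -8 - \frac{20411}{9180} = - \frac{93851}{9180} \approx -10.223$)
$Z{\left(d \right)} = \frac{1}{- \frac{93851}{9180} + d}$ ($Z{\left(d \right)} = \frac{1}{d - \frac{93851}{9180}} = \frac{1}{- \frac{93851}{9180} + d}$)
$\sqrt{Z{\left(-89 - 591 \right)} + 275974} + 474782 = \sqrt{\frac{9180}{-93851 + 9180 \left(-89 - 591\right)} + 275974} + 474782 = \sqrt{\frac{9180}{-93851 + 9180 \left(-680\right)} + 275974} + 474782 = \sqrt{\frac{9180}{-93851 - 6242400} + 275974} + 474782 = \sqrt{\frac{9180}{-6336251} + 275974} + 474782 = \sqrt{9180 \left(- \frac{1}{6336251}\right) + 275974} + 474782 = \sqrt{- \frac{9180}{6336251} + 275974} + 474782 = \sqrt{\frac{1748640524294}{6336251}} + 474782 = \frac{\sqrt{11079825270698381794}}{6336251} + 474782 = 474782 + \frac{\sqrt{11079825270698381794}}{6336251}$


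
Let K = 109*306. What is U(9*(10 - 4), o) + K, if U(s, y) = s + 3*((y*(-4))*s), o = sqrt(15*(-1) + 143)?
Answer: 33408 - 5184*sqrt(2) ≈ 26077.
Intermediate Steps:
o = 8*sqrt(2) (o = sqrt(-15 + 143) = sqrt(128) = 8*sqrt(2) ≈ 11.314)
U(s, y) = s - 12*s*y (U(s, y) = s + 3*((-4*y)*s) = s + 3*(-4*s*y) = s - 12*s*y)
K = 33354
U(9*(10 - 4), o) + K = (9*(10 - 4))*(1 - 96*sqrt(2)) + 33354 = (9*6)*(1 - 96*sqrt(2)) + 33354 = 54*(1 - 96*sqrt(2)) + 33354 = (54 - 5184*sqrt(2)) + 33354 = 33408 - 5184*sqrt(2)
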